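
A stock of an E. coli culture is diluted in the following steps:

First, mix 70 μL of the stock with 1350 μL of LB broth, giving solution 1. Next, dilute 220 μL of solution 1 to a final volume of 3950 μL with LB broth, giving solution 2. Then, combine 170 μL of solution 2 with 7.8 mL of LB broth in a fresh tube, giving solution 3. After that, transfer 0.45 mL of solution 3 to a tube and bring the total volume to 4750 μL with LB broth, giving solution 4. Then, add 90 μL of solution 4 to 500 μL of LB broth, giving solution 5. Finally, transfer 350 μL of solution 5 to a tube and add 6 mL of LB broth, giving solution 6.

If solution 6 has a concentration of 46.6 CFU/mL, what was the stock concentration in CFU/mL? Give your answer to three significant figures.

9.99 × 10^8 CFU/mL

Step 1: 70 μL + 1350 μL = 1420 μL total → factor 1420/70 = 20.286
Step 2: 220 μL brought to 3950 μL → factor 3950/220 = 17.955
Step 3: 170 μL + 7.8 mL = 7970 μL total → factor 7970/170 = 46.882
Step 4: 0.45 mL brought to 4750 μL → factor 4.75/0.45 = 10.556
Step 5: 90 μL + 500 μL = 590 μL total → factor 590/90 = 6.5556
Step 6: 350 μL + 6 mL = 6350 μL total → factor 6350/350 = 18.143
Overall dilution factor = 20.286 × 17.955 × 46.882 × 10.556 × 6.5556 × 18.143 = 2.1437 × 10^7
Stock = 46.6 CFU/mL × 2.1437 × 10^7 = 9.99 × 10^8 CFU/mL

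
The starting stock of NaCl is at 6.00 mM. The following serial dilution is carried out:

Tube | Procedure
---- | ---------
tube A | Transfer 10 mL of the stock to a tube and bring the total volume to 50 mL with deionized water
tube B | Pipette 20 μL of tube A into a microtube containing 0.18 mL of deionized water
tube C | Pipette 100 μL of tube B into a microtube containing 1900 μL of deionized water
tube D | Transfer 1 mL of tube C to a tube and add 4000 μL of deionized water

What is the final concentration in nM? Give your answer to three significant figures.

Step 1: 10 mL brought to 50 mL → factor 50/10 = 5
Step 2: 20 μL + 0.18 mL = 200 μL total → factor 200/20 = 10
Step 3: 100 μL + 1900 μL = 2000 μL total → factor 2000/100 = 20
Step 4: 1 mL + 4000 μL = 5 mL total → factor 5/1 = 5
Overall dilution factor = 5 × 10 × 20 × 5 = 5000
Final = 6.00 mM / 5000 = 0.001200 mM = 1.20 × 10^3 nM

1.20 × 10^3 nM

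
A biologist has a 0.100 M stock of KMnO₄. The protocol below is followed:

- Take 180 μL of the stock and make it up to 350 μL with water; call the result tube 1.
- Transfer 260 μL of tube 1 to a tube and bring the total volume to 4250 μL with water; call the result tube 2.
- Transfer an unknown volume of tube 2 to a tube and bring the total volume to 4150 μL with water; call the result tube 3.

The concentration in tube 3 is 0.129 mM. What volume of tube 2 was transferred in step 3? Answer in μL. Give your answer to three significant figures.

170 μL

Step 1: 180 μL brought to 350 μL → factor 350/180 = 1.9444
Step 2: 260 μL brought to 4250 μL → factor 4250/260 = 16.346
Step 3: v brought to 4150 μL → factor = 4150 μL/v
Product of known-step factors = 31.784
Overall factor = 0.100 M / (0.129 mM) = 775.19
Step-3 factor = 775.19 / 31.784 = 24.389
v = 4150 μL / 24.389 = 170 μL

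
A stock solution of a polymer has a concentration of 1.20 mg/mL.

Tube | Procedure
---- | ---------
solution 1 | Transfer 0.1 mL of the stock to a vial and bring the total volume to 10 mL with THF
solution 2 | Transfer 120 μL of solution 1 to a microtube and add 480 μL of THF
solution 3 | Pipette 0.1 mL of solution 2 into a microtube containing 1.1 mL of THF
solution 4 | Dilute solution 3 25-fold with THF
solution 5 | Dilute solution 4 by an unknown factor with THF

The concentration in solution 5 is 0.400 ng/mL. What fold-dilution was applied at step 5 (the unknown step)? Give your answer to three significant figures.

20.0-fold

Step 1: 0.1 mL brought to 10 mL → factor 10/0.1 = 100
Step 2: 120 μL + 480 μL = 600 μL total → factor 600/120 = 5
Step 3: 0.1 mL + 1.1 mL = 1.2 mL total → factor 1.2/0.1 = 12
Step 4: 25-fold → factor 25
Step 5: unknown factor x
Product of known-step factors = 1.5 × 10^5
Overall factor = 1.20 mg/mL / (0.400 ng/mL) = 3 × 10^6
x = 3 × 10^6 / 1.5 × 10^5 = 20.0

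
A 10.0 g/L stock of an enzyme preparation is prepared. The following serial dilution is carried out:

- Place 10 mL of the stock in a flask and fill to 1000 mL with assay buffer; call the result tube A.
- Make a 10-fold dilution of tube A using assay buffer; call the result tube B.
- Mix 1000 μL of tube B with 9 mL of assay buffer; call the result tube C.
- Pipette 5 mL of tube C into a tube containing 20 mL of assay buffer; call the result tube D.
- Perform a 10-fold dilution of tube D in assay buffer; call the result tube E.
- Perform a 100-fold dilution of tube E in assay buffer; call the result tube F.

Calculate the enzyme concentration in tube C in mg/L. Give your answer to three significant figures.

1.00 mg/L

Step 1: 10 mL brought to 1000 mL → factor 1000/10 = 100
Step 2: 10-fold → factor 10
Step 3: 1000 μL + 9 mL = 10000 μL total → factor 10000/1000 = 10
Dilution factor through tube C = 100 × 10 × 10 = 10000
[tube C] = 10.0 g/L / 10000 = 0.001000 g/L = 1.00 mg/L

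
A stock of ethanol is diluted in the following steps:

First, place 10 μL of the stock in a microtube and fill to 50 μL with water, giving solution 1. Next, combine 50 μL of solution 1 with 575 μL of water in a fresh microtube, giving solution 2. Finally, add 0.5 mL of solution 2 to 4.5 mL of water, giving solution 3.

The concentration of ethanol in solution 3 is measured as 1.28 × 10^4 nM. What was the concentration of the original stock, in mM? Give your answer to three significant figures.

8.00 mM

Step 1: 10 μL brought to 50 μL → factor 50/10 = 5
Step 2: 50 μL + 575 μL = 625 μL total → factor 625/50 = 12.5
Step 3: 0.5 mL + 4.5 mL = 5 mL total → factor 5/0.5 = 10
Overall dilution factor = 5 × 12.5 × 10 = 625
Stock = 1.28 × 10^4 nM × 625 = 8.000 × 10^6 nM = 8.00 mM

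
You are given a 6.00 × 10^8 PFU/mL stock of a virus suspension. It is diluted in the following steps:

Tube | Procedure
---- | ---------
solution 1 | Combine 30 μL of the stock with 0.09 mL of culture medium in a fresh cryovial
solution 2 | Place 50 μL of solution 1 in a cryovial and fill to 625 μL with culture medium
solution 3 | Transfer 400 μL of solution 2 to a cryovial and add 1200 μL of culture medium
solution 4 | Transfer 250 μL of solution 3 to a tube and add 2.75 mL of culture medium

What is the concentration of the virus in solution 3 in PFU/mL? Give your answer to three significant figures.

3.00 × 10^6 PFU/mL

Step 1: 30 μL + 0.09 mL = 120 μL total → factor 120/30 = 4
Step 2: 50 μL brought to 625 μL → factor 625/50 = 12.5
Step 3: 400 μL + 1200 μL = 1600 μL total → factor 1600/400 = 4
Dilution factor through solution 3 = 4 × 12.5 × 4 = 200
[solution 3] = 6.00 × 10^8 PFU/mL / 200 = 3.00 × 10^6 PFU/mL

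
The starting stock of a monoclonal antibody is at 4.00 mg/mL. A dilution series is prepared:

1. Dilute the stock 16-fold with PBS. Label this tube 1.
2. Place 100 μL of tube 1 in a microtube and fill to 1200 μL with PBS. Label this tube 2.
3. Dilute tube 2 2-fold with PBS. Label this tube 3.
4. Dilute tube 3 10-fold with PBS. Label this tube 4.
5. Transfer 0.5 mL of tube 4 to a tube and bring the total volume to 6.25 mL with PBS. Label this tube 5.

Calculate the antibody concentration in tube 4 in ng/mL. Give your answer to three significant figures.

Step 1: 16-fold → factor 16
Step 2: 100 μL brought to 1200 μL → factor 1200/100 = 12
Step 3: 2-fold → factor 2
Step 4: 10-fold → factor 10
Dilution factor through tube 4 = 16 × 12 × 2 × 10 = 3840
[tube 4] = 4.00 mg/mL / 3840 = 0.001042 mg/mL = 1.04 × 10^3 ng/mL

1.04 × 10^3 ng/mL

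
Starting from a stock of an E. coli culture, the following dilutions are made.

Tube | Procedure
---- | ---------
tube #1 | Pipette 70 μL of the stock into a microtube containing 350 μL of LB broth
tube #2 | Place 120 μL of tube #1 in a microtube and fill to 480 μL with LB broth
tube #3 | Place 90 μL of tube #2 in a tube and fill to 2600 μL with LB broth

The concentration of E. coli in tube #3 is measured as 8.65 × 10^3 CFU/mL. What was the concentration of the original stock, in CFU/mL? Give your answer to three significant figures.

Step 1: 70 μL + 350 μL = 420 μL total → factor 420/70 = 6
Step 2: 120 μL brought to 480 μL → factor 480/120 = 4
Step 3: 90 μL brought to 2600 μL → factor 2600/90 = 28.889
Overall dilution factor = 6 × 4 × 28.889 = 693.33
Stock = 8.65 × 10^3 CFU/mL × 693.33 = 6.00 × 10^6 CFU/mL

6.00 × 10^6 CFU/mL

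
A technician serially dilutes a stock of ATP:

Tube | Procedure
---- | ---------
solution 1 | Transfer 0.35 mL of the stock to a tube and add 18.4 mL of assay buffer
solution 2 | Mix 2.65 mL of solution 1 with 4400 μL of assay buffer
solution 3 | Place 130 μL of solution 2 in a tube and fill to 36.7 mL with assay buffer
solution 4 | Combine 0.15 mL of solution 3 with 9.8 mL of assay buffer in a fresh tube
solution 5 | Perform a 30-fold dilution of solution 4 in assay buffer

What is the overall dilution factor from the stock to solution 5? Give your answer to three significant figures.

Step 1: 0.35 mL + 18.4 mL = 18.75 mL total → factor 18.75/0.35 = 53.571
Step 2: 2.65 mL + 4400 μL = 7.05 mL total → factor 7.05/2.65 = 2.6604
Step 3: 130 μL brought to 36.7 mL → factor 36700/130 = 282.31
Step 4: 0.15 mL + 9.8 mL = 9.95 mL total → factor 9.95/0.15 = 66.333
Step 5: 30-fold → factor 30
Overall dilution factor = 53.571 × 2.6604 × 282.31 × 66.333 × 30 = 8.0067 × 10^7

8.01 × 10^7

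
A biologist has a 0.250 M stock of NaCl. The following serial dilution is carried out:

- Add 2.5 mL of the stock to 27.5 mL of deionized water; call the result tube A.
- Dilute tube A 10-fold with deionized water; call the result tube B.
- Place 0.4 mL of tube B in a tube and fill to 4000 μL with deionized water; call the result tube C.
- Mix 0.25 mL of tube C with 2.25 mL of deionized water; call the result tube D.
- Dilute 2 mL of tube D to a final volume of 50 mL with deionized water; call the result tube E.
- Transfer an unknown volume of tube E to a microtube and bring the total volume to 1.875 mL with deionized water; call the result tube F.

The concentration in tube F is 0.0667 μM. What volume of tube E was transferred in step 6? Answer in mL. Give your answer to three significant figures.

Step 1: 2.5 mL + 27.5 mL = 30 mL total → factor 30/2.5 = 12
Step 2: 10-fold → factor 10
Step 3: 0.4 mL brought to 4000 μL → factor 4/0.4 = 10
Step 4: 0.25 mL + 2.25 mL = 2.5 mL total → factor 2.5/0.25 = 10
Step 5: 2 mL brought to 50 mL → factor 50/2 = 25
Step 6: v brought to 1.875 mL → factor = 1.875 mL/v
Product of known-step factors = 3 × 10^5
Overall factor = 0.250 M / (0.0667 μM) = 3.7481 × 10^6
Step-6 factor = 3.7481 × 10^6 / 3 × 10^5 = 12.494
v = 1.875 mL / 12.494 = 0.150 mL

0.150 mL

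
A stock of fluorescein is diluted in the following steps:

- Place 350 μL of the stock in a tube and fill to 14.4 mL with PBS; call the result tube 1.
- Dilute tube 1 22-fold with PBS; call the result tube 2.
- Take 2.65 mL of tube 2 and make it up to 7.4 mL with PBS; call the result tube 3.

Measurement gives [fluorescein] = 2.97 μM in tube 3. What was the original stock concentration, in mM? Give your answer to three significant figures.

Step 1: 350 μL brought to 14.4 mL → factor 14400/350 = 41.143
Step 2: 22-fold → factor 22
Step 3: 2.65 mL brought to 7.4 mL → factor 7.4/2.65 = 2.7925
Overall dilution factor = 41.143 × 22 × 2.7925 = 2527.6
Stock = 2.97 μM × 2527.6 = 7507 μM = 7.51 mM

7.51 mM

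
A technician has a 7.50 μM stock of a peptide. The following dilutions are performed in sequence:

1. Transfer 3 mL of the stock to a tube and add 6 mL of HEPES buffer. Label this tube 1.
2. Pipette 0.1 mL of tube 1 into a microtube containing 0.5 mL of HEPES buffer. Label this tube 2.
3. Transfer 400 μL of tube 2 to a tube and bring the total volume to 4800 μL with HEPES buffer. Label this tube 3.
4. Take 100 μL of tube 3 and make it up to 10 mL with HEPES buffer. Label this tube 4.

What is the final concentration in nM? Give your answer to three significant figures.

Step 1: 3 mL + 6 mL = 9 mL total → factor 9/3 = 3
Step 2: 0.1 mL + 0.5 mL = 0.6 mL total → factor 0.6/0.1 = 6
Step 3: 400 μL brought to 4800 μL → factor 4800/400 = 12
Step 4: 100 μL brought to 10 mL → factor 10000/100 = 100
Overall dilution factor = 3 × 6 × 12 × 100 = 21600
Final = 7.50 μM / 21600 = 0.0003472 μM = 0.347 nM

0.347 nM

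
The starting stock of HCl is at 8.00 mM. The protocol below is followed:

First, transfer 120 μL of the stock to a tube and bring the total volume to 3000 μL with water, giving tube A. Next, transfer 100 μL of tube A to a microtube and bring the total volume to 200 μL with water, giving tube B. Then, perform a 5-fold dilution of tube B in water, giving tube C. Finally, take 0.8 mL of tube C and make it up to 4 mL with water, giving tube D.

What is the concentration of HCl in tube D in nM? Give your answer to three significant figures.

6.40 × 10^3 nM

Step 1: 120 μL brought to 3000 μL → factor 3000/120 = 25
Step 2: 100 μL brought to 200 μL → factor 200/100 = 2
Step 3: 5-fold → factor 5
Step 4: 0.8 mL brought to 4 mL → factor 4/0.8 = 5
Overall dilution factor = 25 × 2 × 5 × 5 = 1250
Final = 8.00 mM / 1250 = 0.006400 mM = 6.40 × 10^3 nM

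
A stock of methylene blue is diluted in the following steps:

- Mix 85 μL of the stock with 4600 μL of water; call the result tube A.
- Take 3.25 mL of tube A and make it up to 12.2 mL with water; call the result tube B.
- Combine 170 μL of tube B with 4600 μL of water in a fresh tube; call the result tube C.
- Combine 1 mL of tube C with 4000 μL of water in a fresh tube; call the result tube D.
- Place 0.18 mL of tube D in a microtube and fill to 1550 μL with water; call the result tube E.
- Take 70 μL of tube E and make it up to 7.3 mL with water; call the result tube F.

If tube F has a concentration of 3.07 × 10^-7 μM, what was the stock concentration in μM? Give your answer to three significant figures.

Step 1: 85 μL + 4600 μL = 4685 μL total → factor 4685/85 = 55.118
Step 2: 3.25 mL brought to 12.2 mL → factor 12.2/3.25 = 3.7538
Step 3: 170 μL + 4600 μL = 4770 μL total → factor 4770/170 = 28.059
Step 4: 1 mL + 4000 μL = 5 mL total → factor 5/1 = 5
Step 5: 0.18 mL brought to 1550 μL → factor 1.55/0.18 = 8.6111
Step 6: 70 μL brought to 7.3 mL → factor 7300/70 = 104.29
Overall dilution factor = 55.118 × 3.7538 × 28.059 × 5 × 8.6111 × 104.29 = 2.6067 × 10^7
Stock = 3.07 × 10^-7 μM × 2.6067 × 10^7 = 8.00 μM

8.00 μM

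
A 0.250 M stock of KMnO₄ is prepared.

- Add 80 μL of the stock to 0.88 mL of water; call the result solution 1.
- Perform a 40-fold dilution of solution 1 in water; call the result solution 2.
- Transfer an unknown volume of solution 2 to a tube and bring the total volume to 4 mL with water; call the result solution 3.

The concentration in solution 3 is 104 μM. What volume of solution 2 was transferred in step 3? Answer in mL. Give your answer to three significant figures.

0.799 mL

Step 1: 80 μL + 0.88 mL = 960 μL total → factor 960/80 = 12
Step 2: 40-fold → factor 40
Step 3: v brought to 4 mL → factor = 4 mL/v
Product of known-step factors = 480
Overall factor = 0.250 M / (104 μM) = 2403.8
Step-3 factor = 2403.8 / 480 = 5.008
v = 4 mL / 5.008 = 0.799 mL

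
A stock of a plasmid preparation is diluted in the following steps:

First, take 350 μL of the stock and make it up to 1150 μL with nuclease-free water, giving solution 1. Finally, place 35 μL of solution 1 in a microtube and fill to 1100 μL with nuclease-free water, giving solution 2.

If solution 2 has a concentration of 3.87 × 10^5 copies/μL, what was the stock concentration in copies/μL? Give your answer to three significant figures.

4.00 × 10^7 copies/μL

Step 1: 350 μL brought to 1150 μL → factor 1150/350 = 3.2857
Step 2: 35 μL brought to 1100 μL → factor 1100/35 = 31.429
Overall dilution factor = 3.2857 × 31.429 = 103.27
Stock = 3.87 × 10^5 copies/μL × 103.27 = 4.00 × 10^7 copies/μL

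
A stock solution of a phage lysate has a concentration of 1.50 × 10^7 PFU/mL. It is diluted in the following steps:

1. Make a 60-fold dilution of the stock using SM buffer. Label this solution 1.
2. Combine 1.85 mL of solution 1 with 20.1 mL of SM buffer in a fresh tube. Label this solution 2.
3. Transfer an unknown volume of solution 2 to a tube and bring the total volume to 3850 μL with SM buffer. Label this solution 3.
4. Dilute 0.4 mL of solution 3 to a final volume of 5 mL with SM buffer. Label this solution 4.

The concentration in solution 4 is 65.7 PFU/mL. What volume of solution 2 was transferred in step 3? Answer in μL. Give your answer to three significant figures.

150 μL

Step 1: 60-fold → factor 60
Step 2: 1.85 mL + 20.1 mL = 21.95 mL total → factor 21.95/1.85 = 11.865
Step 3: v brought to 3850 μL → factor = 3850 μL/v
Step 4: 0.4 mL brought to 5 mL → factor 5/0.4 = 12.5
Product of known-step factors = 8898.6
Overall factor = 1.50 × 10^7 PFU/mL / (65.7 PFU/mL) = 2.2831 × 10^5
Step-3 factor = 2.2831 × 10^5 / 8898.6 = 25.657
v = 3850 μL / 25.657 = 150 μL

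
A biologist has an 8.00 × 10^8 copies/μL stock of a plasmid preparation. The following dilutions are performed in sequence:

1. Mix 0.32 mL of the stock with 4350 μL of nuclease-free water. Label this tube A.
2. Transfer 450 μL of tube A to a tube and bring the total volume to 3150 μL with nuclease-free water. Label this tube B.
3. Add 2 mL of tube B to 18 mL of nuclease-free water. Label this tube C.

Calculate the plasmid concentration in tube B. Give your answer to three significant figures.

Step 1: 0.32 mL + 4350 μL = 4.67 mL total → factor 4.67/0.32 = 14.594
Step 2: 450 μL brought to 3150 μL → factor 3150/450 = 7
Dilution factor through tube B = 14.594 × 7 = 102.16
[tube B] = 8.00 × 10^8 copies/μL / 102.16 = 7.83 × 10^6 copies/μL

7.83 × 10^6 copies/μL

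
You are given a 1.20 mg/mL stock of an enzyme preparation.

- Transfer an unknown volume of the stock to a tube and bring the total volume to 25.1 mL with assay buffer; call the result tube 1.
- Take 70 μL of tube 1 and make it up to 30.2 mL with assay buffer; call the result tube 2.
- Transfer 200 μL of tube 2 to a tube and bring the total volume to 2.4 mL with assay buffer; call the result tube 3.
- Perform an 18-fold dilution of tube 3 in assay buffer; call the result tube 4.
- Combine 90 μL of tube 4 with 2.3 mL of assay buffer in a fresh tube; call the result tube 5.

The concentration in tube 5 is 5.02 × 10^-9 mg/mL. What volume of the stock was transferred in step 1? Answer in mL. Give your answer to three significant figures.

0.260 mL

Step 1: v brought to 25.1 mL → factor = 25.1 mL/v
Step 2: 70 μL brought to 30.2 mL → factor 30200/70 = 431.43
Step 3: 200 μL brought to 2.4 mL → factor 2400/200 = 12
Step 4: 18-fold → factor 18
Step 5: 90 μL + 2.3 mL = 2390 μL total → factor 2390/90 = 26.556
Product of known-step factors = 2.4747 × 10^6
Overall factor = 1.20 mg/mL / (5.02 × 10^-9 mg/mL) = 2.3904 × 10^8
Step-1 factor = 2.3904 × 10^8 / 2.4747 × 10^6 = 96.596
v = 25.1 mL / 96.596 = 0.260 mL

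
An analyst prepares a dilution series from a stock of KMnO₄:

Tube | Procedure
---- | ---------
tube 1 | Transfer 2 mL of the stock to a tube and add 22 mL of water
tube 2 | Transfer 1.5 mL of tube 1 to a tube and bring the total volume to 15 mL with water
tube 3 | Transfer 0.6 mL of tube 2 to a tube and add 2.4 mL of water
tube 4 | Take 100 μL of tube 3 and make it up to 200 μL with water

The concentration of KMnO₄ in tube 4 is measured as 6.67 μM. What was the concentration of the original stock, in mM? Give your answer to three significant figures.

Step 1: 2 mL + 22 mL = 24 mL total → factor 24/2 = 12
Step 2: 1.5 mL brought to 15 mL → factor 15/1.5 = 10
Step 3: 0.6 mL + 2.4 mL = 3 mL total → factor 3/0.6 = 5
Step 4: 100 μL brought to 200 μL → factor 200/100 = 2
Overall dilution factor = 12 × 10 × 5 × 2 = 1200
Stock = 6.67 μM × 1200 = 8004 μM = 8.00 mM

8.00 mM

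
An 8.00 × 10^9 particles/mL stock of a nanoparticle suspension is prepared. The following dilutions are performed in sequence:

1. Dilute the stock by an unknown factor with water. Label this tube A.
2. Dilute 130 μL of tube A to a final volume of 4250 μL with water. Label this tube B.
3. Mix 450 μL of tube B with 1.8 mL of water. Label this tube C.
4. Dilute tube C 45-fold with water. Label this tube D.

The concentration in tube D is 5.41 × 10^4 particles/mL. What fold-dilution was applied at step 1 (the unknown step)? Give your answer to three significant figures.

20.1-fold

Step 1: unknown factor x
Step 2: 130 μL brought to 4250 μL → factor 4250/130 = 32.692
Step 3: 450 μL + 1.8 mL = 2250 μL total → factor 2250/450 = 5
Step 4: 45-fold → factor 45
Product of known-step factors = 7355.8
Overall factor = 8.00 × 10^9 particles/mL / (5.41 × 10^4 particles/mL) = 1.4787 × 10^5
x = 1.4787 × 10^5 / 7355.8 = 20.1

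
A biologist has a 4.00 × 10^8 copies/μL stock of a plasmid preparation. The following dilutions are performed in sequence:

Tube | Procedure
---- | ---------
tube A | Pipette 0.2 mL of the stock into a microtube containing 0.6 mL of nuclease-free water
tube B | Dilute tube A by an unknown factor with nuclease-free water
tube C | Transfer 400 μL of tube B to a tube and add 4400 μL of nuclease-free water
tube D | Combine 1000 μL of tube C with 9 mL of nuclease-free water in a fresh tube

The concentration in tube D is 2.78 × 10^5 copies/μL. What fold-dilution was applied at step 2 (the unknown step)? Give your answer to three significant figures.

Step 1: 0.2 mL + 0.6 mL = 0.8 mL total → factor 0.8/0.2 = 4
Step 2: unknown factor x
Step 3: 400 μL + 4400 μL = 4800 μL total → factor 4800/400 = 12
Step 4: 1000 μL + 9 mL = 10000 μL total → factor 10000/1000 = 10
Product of known-step factors = 480
Overall factor = 4.00 × 10^8 copies/μL / (2.78 × 10^5 copies/μL) = 1438.8
x = 1438.8 / 480 = 3.00

3.00-fold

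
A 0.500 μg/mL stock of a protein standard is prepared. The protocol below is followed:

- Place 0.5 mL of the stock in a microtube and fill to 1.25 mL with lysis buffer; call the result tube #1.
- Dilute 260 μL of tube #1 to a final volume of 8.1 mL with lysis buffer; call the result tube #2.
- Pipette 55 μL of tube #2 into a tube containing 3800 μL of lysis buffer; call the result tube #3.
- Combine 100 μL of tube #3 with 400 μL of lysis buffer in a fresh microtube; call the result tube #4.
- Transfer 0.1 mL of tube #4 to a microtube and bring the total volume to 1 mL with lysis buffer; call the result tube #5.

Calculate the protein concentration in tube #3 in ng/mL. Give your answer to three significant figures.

0.0916 ng/mL

Step 1: 0.5 mL brought to 1.25 mL → factor 1.25/0.5 = 2.5
Step 2: 260 μL brought to 8.1 mL → factor 8100/260 = 31.154
Step 3: 55 μL + 3800 μL = 3855 μL total → factor 3855/55 = 70.091
Dilution factor through tube #3 = 2.5 × 31.154 × 70.091 = 5459
[tube #3] = 0.500 μg/mL / 5459 = 9.159 × 10^-5 μg/mL = 0.0916 ng/mL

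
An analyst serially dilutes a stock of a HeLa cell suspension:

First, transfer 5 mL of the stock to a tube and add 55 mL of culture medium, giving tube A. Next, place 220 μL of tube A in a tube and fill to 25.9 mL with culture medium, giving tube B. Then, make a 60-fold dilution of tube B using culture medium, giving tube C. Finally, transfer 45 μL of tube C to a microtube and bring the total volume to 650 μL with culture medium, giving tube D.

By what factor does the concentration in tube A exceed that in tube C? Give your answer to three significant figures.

7.06 × 10^3

Step 1: 5 mL + 55 mL = 60 mL total → factor 60/5 = 12
Step 2: 220 μL brought to 25.9 mL → factor 25900/220 = 117.73
Step 3: 60-fold → factor 60
Dilution factor to tube A = 12; to tube C = 84764
[tube A]/[tube C] = (factor to tube C)/(factor to tube A) = 84764/12 = 7.06 × 10^3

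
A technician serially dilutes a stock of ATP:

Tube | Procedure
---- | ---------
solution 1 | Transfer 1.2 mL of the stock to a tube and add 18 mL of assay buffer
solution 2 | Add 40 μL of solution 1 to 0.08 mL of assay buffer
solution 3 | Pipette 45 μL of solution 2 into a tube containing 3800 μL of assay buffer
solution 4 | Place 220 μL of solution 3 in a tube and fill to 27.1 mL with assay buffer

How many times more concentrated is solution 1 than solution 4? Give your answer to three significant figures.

Step 1: 1.2 mL + 18 mL = 19.2 mL total → factor 19.2/1.2 = 16
Step 2: 40 μL + 0.08 mL = 120 μL total → factor 120/40 = 3
Step 3: 45 μL + 3800 μL = 3845 μL total → factor 3845/45 = 85.444
Step 4: 220 μL brought to 27.1 mL → factor 27100/220 = 123.18
Dilution factor to solution 1 = 16; to solution 4 = 5.0521 × 10^5
[solution 1]/[solution 4] = (factor to solution 4)/(factor to solution 1) = 5.0521 × 10^5/16 = 3.16 × 10^4

3.16 × 10^4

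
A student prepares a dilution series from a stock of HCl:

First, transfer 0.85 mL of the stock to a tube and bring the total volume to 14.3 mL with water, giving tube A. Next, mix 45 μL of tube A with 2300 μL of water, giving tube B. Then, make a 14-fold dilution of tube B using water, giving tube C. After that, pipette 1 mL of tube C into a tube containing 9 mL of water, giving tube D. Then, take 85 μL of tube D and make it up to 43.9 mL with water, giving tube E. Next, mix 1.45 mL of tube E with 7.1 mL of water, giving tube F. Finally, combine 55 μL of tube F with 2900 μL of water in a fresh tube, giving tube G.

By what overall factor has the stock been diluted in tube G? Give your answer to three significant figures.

2.01 × 10^10

Step 1: 0.85 mL brought to 14.3 mL → factor 14.3/0.85 = 16.824
Step 2: 45 μL + 2300 μL = 2345 μL total → factor 2345/45 = 52.111
Step 3: 14-fold → factor 14
Step 4: 1 mL + 9 mL = 10 mL total → factor 10/1 = 10
Step 5: 85 μL brought to 43.9 mL → factor 43900/85 = 516.47
Step 6: 1.45 mL + 7.1 mL = 8.55 mL total → factor 8.55/1.45 = 5.8966
Step 7: 55 μL + 2900 μL = 2955 μL total → factor 2955/55 = 53.727
Overall dilution factor = 16.824 × 52.111 × 14 × 10 × 516.47 × 5.8966 × 53.727 = 2.0082 × 10^10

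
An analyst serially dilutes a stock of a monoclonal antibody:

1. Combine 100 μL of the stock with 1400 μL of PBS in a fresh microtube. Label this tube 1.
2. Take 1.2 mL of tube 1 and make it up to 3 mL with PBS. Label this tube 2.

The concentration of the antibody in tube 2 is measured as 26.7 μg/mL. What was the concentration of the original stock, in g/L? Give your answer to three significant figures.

1.00 g/L

Step 1: 100 μL + 1400 μL = 1500 μL total → factor 1500/100 = 15
Step 2: 1.2 mL brought to 3 mL → factor 3/1.2 = 2.5
Overall dilution factor = 15 × 2.5 = 37.5
Stock = 26.7 μg/mL × 37.5 = 1001 μg/mL = 1.00 g/L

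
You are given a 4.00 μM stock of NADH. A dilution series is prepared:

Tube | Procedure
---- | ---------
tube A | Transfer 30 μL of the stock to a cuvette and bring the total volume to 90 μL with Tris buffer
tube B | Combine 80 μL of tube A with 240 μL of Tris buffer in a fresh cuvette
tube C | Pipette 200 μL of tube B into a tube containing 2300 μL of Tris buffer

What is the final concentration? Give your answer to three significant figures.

Step 1: 30 μL brought to 90 μL → factor 90/30 = 3
Step 2: 80 μL + 240 μL = 320 μL total → factor 320/80 = 4
Step 3: 200 μL + 2300 μL = 2500 μL total → factor 2500/200 = 12.5
Overall dilution factor = 3 × 4 × 12.5 = 150
Final = 4.00 μM / 150 = 0.0267 μM

0.0267 μM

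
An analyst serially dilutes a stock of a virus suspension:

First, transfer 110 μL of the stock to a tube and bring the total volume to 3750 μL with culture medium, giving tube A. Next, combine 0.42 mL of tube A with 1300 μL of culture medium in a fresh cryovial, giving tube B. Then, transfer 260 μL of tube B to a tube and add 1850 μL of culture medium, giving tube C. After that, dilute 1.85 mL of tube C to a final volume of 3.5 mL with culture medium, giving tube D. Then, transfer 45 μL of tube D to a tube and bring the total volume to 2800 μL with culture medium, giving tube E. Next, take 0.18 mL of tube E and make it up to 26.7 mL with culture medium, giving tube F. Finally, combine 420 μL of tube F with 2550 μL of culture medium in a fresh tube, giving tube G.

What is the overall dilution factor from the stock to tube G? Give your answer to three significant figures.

Step 1: 110 μL brought to 3750 μL → factor 3750/110 = 34.091
Step 2: 0.42 mL + 1300 μL = 1.72 mL total → factor 1.72/0.42 = 4.0952
Step 3: 260 μL + 1850 μL = 2110 μL total → factor 2110/260 = 8.1154
Step 4: 1.85 mL brought to 3.5 mL → factor 3.5/1.85 = 1.8919
Step 5: 45 μL brought to 2800 μL → factor 2800/45 = 62.222
Step 6: 0.18 mL brought to 26.7 mL → factor 26.7/0.18 = 148.33
Step 7: 420 μL + 2550 μL = 2970 μL total → factor 2970/420 = 7.0714
Overall dilution factor = 34.091 × 4.0952 × 8.1154 × 1.8919 × 62.222 × 148.33 × 7.0714 = 1.399 × 10^8

1.40 × 10^8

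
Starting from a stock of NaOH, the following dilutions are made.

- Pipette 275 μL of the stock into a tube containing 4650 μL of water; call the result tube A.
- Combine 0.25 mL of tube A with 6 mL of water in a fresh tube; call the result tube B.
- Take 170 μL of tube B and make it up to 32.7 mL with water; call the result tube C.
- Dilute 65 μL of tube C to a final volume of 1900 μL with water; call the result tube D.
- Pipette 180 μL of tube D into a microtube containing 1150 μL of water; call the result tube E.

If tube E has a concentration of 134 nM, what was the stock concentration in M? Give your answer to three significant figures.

Step 1: 275 μL + 4650 μL = 4925 μL total → factor 4925/275 = 17.909
Step 2: 0.25 mL + 6 mL = 6.25 mL total → factor 6.25/0.25 = 25
Step 3: 170 μL brought to 32.7 mL → factor 32700/170 = 192.35
Step 4: 65 μL brought to 1900 μL → factor 1900/65 = 29.231
Step 5: 180 μL + 1150 μL = 1330 μL total → factor 1330/180 = 7.3889
Overall dilution factor = 17.909 × 25 × 192.35 × 29.231 × 7.3889 = 1.8601 × 10^7
Stock = 134 nM × 1.8601 × 10^7 = 2.493 × 10^9 nM = 2.49 M

2.49 M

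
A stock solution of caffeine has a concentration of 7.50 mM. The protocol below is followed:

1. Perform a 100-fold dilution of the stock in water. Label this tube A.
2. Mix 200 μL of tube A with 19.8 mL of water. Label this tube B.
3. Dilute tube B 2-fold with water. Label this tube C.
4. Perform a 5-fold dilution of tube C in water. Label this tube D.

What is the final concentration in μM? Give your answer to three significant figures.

Step 1: 100-fold → factor 100
Step 2: 200 μL + 19.8 mL = 20000 μL total → factor 20000/200 = 100
Step 3: 2-fold → factor 2
Step 4: 5-fold → factor 5
Overall dilution factor = 100 × 100 × 2 × 5 = 1 × 10^5
Final = 7.50 mM / 1 × 10^5 = 7.500 × 10^-5 mM = 0.0750 μM

0.0750 μM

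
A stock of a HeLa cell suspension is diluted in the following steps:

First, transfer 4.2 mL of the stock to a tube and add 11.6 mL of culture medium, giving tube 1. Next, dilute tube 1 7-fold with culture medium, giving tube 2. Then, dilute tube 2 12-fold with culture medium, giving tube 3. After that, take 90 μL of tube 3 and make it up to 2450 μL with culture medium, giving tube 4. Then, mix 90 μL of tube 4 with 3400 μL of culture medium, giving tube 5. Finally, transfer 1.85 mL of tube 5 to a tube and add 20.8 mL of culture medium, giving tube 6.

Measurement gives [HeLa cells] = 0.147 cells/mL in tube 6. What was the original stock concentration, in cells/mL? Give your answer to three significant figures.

Step 1: 4.2 mL + 11.6 mL = 15.8 mL total → factor 15.8/4.2 = 3.7619
Step 2: 7-fold → factor 7
Step 3: 12-fold → factor 12
Step 4: 90 μL brought to 2450 μL → factor 2450/90 = 27.222
Step 5: 90 μL + 3400 μL = 3490 μL total → factor 3490/90 = 38.778
Step 6: 1.85 mL + 20.8 mL = 22.65 mL total → factor 22.65/1.85 = 12.243
Overall dilution factor = 3.7619 × 7 × 12 × 27.222 × 38.778 × 12.243 = 4.084 × 10^6
Stock = 0.147 cells/mL × 4.084 × 10^6 = 6.00 × 10^5 cells/mL

6.00 × 10^5 cells/mL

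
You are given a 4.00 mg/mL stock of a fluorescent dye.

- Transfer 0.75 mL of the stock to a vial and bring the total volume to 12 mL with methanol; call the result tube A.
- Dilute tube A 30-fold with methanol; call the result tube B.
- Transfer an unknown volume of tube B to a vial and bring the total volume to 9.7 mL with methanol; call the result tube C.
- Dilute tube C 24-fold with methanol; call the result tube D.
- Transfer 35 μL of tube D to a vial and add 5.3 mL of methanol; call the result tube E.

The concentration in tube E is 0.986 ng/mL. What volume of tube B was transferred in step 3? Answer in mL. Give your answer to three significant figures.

Step 1: 0.75 mL brought to 12 mL → factor 12/0.75 = 16
Step 2: 30-fold → factor 30
Step 3: v brought to 9.7 mL → factor = 9.7 mL/v
Step 4: 24-fold → factor 24
Step 5: 35 μL + 5.3 mL = 5335 μL total → factor 5335/35 = 152.43
Product of known-step factors = 1.756 × 10^6
Overall factor = 4.00 mg/mL / (0.986 ng/mL) = 4.0568 × 10^6
Step-3 factor = 4.0568 × 10^6 / 1.756 × 10^6 = 2.3103
v = 9.7 mL / 2.3103 = 4.20 mL

4.20 mL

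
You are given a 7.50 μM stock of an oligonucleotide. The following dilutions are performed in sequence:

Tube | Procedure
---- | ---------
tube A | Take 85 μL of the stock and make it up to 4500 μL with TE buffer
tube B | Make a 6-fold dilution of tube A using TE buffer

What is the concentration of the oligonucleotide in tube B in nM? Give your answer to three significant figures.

23.6 nM

Step 1: 85 μL brought to 4500 μL → factor 4500/85 = 52.941
Step 2: 6-fold → factor 6
Overall dilution factor = 52.941 × 6 = 317.65
Final = 7.50 μM / 317.65 = 0.02361 μM = 23.6 nM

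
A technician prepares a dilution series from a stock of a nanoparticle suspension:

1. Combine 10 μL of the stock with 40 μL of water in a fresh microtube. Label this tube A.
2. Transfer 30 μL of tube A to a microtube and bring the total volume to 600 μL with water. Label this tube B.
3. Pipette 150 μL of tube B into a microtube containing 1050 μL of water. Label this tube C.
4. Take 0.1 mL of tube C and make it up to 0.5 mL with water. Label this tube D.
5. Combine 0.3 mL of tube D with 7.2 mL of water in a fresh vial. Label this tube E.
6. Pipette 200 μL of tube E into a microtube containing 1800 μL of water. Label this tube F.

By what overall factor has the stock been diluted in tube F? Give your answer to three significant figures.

1.00 × 10^6

Step 1: 10 μL + 40 μL = 50 μL total → factor 50/10 = 5
Step 2: 30 μL brought to 600 μL → factor 600/30 = 20
Step 3: 150 μL + 1050 μL = 1200 μL total → factor 1200/150 = 8
Step 4: 0.1 mL brought to 0.5 mL → factor 0.5/0.1 = 5
Step 5: 0.3 mL + 7.2 mL = 7.5 mL total → factor 7.5/0.3 = 25
Step 6: 200 μL + 1800 μL = 2000 μL total → factor 2000/200 = 10
Overall dilution factor = 5 × 20 × 8 × 5 × 25 × 10 = 1 × 10^6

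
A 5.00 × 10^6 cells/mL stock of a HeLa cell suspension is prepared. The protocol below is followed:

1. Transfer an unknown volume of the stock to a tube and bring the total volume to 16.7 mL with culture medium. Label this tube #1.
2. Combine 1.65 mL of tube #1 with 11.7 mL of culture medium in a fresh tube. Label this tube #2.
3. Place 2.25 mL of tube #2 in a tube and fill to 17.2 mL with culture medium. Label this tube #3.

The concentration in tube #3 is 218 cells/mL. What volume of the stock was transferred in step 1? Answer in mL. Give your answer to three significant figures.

0.0450 mL

Step 1: v brought to 16.7 mL → factor = 16.7 mL/v
Step 2: 1.65 mL + 11.7 mL = 13.35 mL total → factor 13.35/1.65 = 8.0909
Step 3: 2.25 mL brought to 17.2 mL → factor 17.2/2.25 = 7.6444
Product of known-step factors = 61.851
Overall factor = 5.00 × 10^6 cells/mL / (218 cells/mL) = 22936
Step-1 factor = 22936 / 61.851 = 370.83
v = 16.7 mL / 370.83 = 0.0450 mL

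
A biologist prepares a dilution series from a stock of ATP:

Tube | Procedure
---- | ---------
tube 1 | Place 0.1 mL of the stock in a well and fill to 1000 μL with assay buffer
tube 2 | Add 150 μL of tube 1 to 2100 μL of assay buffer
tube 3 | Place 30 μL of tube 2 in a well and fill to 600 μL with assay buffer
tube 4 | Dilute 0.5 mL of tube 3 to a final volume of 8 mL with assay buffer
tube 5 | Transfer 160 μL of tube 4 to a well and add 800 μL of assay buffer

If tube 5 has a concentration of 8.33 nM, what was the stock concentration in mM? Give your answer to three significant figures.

Step 1: 0.1 mL brought to 1000 μL → factor 1/0.1 = 10
Step 2: 150 μL + 2100 μL = 2250 μL total → factor 2250/150 = 15
Step 3: 30 μL brought to 600 μL → factor 600/30 = 20
Step 4: 0.5 mL brought to 8 mL → factor 8/0.5 = 16
Step 5: 160 μL + 800 μL = 960 μL total → factor 960/160 = 6
Overall dilution factor = 10 × 15 × 20 × 16 × 6 = 2.88 × 10^5
Stock = 8.33 nM × 2.88 × 10^5 = 2.399 × 10^6 nM = 2.40 mM

2.40 mM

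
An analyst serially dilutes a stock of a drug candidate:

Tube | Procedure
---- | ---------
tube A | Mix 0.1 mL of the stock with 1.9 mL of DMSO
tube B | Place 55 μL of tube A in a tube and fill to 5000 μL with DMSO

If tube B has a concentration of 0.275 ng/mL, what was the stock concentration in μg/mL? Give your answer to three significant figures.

0.500 μg/mL

Step 1: 0.1 mL + 1.9 mL = 2 mL total → factor 2/0.1 = 20
Step 2: 55 μL brought to 5000 μL → factor 5000/55 = 90.909
Overall dilution factor = 20 × 90.909 = 1818.2
Stock = 0.275 ng/mL × 1818.2 = 500.0 ng/mL = 0.500 μg/mL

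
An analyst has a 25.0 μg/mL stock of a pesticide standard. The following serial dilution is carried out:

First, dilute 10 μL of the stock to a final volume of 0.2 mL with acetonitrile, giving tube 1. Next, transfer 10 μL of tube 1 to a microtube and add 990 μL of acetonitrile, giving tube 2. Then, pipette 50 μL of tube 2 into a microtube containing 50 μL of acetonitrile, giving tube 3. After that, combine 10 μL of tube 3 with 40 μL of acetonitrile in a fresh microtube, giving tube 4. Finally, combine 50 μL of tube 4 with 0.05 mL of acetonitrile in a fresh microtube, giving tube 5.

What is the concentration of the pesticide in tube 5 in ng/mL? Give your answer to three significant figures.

0.625 ng/mL

Step 1: 10 μL brought to 0.2 mL → factor 200/10 = 20
Step 2: 10 μL + 990 μL = 1000 μL total → factor 1000/10 = 100
Step 3: 50 μL + 50 μL = 100 μL total → factor 100/50 = 2
Step 4: 10 μL + 40 μL = 50 μL total → factor 50/10 = 5
Step 5: 50 μL + 0.05 mL = 100 μL total → factor 100/50 = 2
Overall dilution factor = 20 × 100 × 2 × 5 × 2 = 40000
Final = 25.0 μg/mL / 40000 = 0.0006250 μg/mL = 0.625 ng/mL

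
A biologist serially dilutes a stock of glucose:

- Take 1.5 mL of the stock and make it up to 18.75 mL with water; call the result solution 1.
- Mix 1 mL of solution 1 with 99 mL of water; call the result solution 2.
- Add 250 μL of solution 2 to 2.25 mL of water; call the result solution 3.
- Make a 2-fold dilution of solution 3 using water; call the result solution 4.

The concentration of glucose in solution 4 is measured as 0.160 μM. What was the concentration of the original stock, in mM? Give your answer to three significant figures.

4.00 mM

Step 1: 1.5 mL brought to 18.75 mL → factor 18.75/1.5 = 12.5
Step 2: 1 mL + 99 mL = 100 mL total → factor 100/1 = 100
Step 3: 250 μL + 2.25 mL = 2500 μL total → factor 2500/250 = 10
Step 4: 2-fold → factor 2
Overall dilution factor = 12.5 × 100 × 10 × 2 = 25000
Stock = 0.160 μM × 25000 = 4000 μM = 4.00 mM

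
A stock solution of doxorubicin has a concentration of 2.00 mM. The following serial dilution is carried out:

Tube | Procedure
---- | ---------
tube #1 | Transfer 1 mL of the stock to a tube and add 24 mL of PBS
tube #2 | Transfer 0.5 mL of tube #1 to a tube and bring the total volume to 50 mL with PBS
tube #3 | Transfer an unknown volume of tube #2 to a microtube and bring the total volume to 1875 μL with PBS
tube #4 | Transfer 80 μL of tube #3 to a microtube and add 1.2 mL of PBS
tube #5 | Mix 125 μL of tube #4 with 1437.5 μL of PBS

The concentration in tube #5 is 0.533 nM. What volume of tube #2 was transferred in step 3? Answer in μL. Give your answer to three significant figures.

Step 1: 1 mL + 24 mL = 25 mL total → factor 25/1 = 25
Step 2: 0.5 mL brought to 50 mL → factor 50/0.5 = 100
Step 3: v brought to 1875 μL → factor = 1875 μL/v
Step 4: 80 μL + 1.2 mL = 1280 μL total → factor 1280/80 = 16
Step 5: 125 μL + 1437.5 μL = 1562.5 μL total → factor 1562.5/125 = 12.5
Product of known-step factors = 5 × 10^5
Overall factor = 2.00 mM / (0.533 nM) = 3.7523 × 10^6
Step-3 factor = 3.7523 × 10^6 / 5 × 10^5 = 7.5047
v = 1875 μL / 7.5047 = 250 μL

250 μL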